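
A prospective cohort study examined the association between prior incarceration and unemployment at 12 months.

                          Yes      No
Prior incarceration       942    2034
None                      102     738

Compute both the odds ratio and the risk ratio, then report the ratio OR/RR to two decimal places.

Cells: a = 942, b = 2034, c = 102, d = 738.
OR = (942·738)/(2034·102) = 695196/207468 = 3.35086
Risk in exposed = 942/2976 = 0.31653; risk in unexposed = 102/840 = 0.12143; RR = 2.60674
OR/RR = 3.35086 / 2.60674 = 1.28546
The outcome is not rare, so the OR lies further from 1 than the RR.

1.29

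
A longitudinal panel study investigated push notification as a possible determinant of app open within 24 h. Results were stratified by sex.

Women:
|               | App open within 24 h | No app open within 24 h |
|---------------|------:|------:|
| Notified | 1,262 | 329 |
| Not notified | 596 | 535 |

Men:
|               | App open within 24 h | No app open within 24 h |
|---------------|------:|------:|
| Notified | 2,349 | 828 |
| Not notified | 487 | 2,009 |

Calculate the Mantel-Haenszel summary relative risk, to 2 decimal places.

RR_MH = Σ(aᵢ·n₀ᵢ/nᵢ) / Σ(cᵢ·n₁ᵢ/nᵢ), with n₁ᵢ = aᵢ+bᵢ (exposed), n₀ᵢ = cᵢ+dᵢ (unexposed), nᵢ = n₁ᵢ+n₀ᵢ.
Stratum 1 (Women): n₁ = 1591, n₀ = 1131, n = 2722; a·n₀/n = 1262·1131/2722 = 524.3652; c·n₁/n = 596·1591/2722 = 348.3600
Stratum 2 (Men): n₁ = 3177, n₀ = 2496, n = 5673; a·n₀/n = 2349·2496/5673 = 1033.5103; c·n₁/n = 487·3177/5673 = 272.7303
RR_MH = (524.3652 + 1033.5103) / (348.3600 + 272.7303) = 1557.8755 / 621.0903 = 2.50829

2.51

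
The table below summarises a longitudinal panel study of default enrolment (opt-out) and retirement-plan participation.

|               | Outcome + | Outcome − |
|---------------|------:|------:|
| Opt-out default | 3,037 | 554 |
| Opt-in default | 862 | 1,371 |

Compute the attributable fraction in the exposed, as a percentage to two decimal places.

54.36

Cells: a = 3037, b = 554, c = 862, d = 1371.
Risk in exposed = 3037/3591 = 0.84573; risk in unexposed = 862/2233 = 0.38603.
RR = 0.84573/0.38603 = 2.19084
AR% = (RR − 1)/RR × 100 = (2.19084 − 1)/2.19084 × 100 = 54.3554%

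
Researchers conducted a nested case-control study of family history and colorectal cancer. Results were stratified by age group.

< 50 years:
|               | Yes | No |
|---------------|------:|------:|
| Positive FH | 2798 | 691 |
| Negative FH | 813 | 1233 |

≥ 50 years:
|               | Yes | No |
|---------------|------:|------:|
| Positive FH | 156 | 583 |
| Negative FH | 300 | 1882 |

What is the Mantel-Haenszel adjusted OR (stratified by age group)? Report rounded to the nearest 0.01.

4.49

OR_MH = Σ(aᵢdᵢ/nᵢ) / Σ(bᵢcᵢ/nᵢ), where nᵢ is the stratum total.
Stratum 1 (< 50 years): n = 5535; a·d/n = 2798·1233/5535 = 623.2943; b·c/n = 691·813/5535 = 101.4965
Stratum 2 (≥ 50 years): n = 2921; a·d/n = 156·1882/2921 = 100.5108; b·c/n = 583·300/2921 = 59.8768
OR_MH = (623.2943 + 100.5108) / (101.4965 + 59.8768) = 723.8051 / 161.3732 = 4.48529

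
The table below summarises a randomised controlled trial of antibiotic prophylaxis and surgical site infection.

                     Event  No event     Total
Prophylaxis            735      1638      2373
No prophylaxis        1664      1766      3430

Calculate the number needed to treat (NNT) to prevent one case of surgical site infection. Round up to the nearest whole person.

6

Risk in treated group = 735/2373 = 0.30973; risk in control = 1664/3430 = 0.48513.
Absolute risk reduction = 0.48513 − 0.30973 = 0.17540
NNT = 1 / ARR = 1 / 0.17540 = 5.701 → round up → 6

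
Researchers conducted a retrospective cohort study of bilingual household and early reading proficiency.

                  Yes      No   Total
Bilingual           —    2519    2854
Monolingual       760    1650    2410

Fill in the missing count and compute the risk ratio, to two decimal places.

0.37

The missing cell is in the exposed row: 2854 − 2519 = 335.
So a = 335, b = 2519, c = 760, d = 1650.
RR = [a/(a+b)] / [c/(c+d)] = (335/2854) / (760/2410) = 0.11738/0.31535 = 0.37222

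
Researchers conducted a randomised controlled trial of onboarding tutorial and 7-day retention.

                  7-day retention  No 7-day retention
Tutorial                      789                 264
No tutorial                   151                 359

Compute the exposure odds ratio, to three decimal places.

7.105

Cells: a = 789, b = 264, c = 151, d = 359.
OR = (a·d)/(b·c) = (789 × 359) / (264 × 151) = 283251 / 39864 = 7.10543
The odds of 7-day retention are about 7.11 times as high in the tutorial group.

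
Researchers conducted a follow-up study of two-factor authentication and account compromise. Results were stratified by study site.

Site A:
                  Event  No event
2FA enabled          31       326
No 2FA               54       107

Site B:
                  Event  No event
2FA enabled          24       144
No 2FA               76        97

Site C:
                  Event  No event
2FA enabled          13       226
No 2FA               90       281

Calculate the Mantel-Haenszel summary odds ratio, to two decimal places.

0.19

OR_MH = Σ(aᵢdᵢ/nᵢ) / Σ(bᵢcᵢ/nᵢ), where nᵢ is the stratum total.
Stratum 1 (Site A): n = 518; a·d/n = 31·107/518 = 6.4035; b·c/n = 326·54/518 = 33.9846
Stratum 2 (Site B): n = 341; a·d/n = 24·97/341 = 6.8270; b·c/n = 144·76/341 = 32.0938
Stratum 3 (Site C): n = 610; a·d/n = 13·281/610 = 5.9885; b·c/n = 226·90/610 = 33.3443
OR_MH = (6.4035 + 6.8270 + 5.9885) / (33.9846 + 32.0938 + 33.3443) = 19.2190 / 99.4227 = 0.19331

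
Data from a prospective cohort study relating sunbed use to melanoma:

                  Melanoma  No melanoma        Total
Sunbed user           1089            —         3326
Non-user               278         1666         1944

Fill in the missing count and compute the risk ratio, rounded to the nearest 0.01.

The missing cell is in the exposed row: 3326 − 1089 = 2237.
So a = 1089, b = 2237, c = 278, d = 1666.
RR = [a/(a+b)] / [c/(c+d)] = (1089/3326) / (278/1944) = 0.32742/0.14300 = 2.28959

2.29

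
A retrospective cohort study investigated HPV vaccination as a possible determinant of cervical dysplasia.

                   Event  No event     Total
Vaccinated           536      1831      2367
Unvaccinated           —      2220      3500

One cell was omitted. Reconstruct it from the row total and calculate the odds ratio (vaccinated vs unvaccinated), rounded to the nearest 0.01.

The missing cell is in the unexposed row: 3500 − 2220 = 1280.
So a = 536, b = 1831, c = 1280, d = 2220.
OR = (a·d)/(b·c) = (536 × 2220) / (1831 × 1280) = 1189920 / 2343680 = 0.50771

0.51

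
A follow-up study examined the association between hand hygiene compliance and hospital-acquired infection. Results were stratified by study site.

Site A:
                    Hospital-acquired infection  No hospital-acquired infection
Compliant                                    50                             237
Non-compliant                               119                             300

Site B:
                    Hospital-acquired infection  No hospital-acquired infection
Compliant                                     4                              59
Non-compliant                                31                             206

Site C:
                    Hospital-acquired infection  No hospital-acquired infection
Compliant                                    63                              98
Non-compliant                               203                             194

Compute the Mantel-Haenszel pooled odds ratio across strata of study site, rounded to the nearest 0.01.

OR_MH = Σ(aᵢdᵢ/nᵢ) / Σ(bᵢcᵢ/nᵢ), where nᵢ is the stratum total.
Stratum 1 (Site A): n = 706; a·d/n = 50·300/706 = 21.2465; b·c/n = 237·119/706 = 39.9476
Stratum 2 (Site B): n = 300; a·d/n = 4·206/300 = 2.7467; b·c/n = 59·31/300 = 6.0967
Stratum 3 (Site C): n = 558; a·d/n = 63·194/558 = 21.9032; b·c/n = 98·203/558 = 35.6523
OR_MH = (21.2465 + 2.7467 + 21.9032) / (39.9476 + 6.0967 + 35.6523) = 45.8964 / 81.6966 = 0.56179

0.56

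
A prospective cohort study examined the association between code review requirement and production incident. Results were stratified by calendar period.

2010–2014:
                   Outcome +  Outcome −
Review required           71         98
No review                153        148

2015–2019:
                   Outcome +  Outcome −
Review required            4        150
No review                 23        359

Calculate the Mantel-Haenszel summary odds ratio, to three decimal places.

0.653

OR_MH = Σ(aᵢdᵢ/nᵢ) / Σ(bᵢcᵢ/nᵢ), where nᵢ is the stratum total.
Stratum 1 (2010–2014): n = 470; a·d/n = 71·148/470 = 22.3574; b·c/n = 98·153/470 = 31.9021
Stratum 2 (2015–2019): n = 536; a·d/n = 4·359/536 = 2.6791; b·c/n = 150·23/536 = 6.4366
OR_MH = (22.3574 + 2.6791) / (31.9021 + 6.4366) = 25.0366 / 38.3387 = 0.65304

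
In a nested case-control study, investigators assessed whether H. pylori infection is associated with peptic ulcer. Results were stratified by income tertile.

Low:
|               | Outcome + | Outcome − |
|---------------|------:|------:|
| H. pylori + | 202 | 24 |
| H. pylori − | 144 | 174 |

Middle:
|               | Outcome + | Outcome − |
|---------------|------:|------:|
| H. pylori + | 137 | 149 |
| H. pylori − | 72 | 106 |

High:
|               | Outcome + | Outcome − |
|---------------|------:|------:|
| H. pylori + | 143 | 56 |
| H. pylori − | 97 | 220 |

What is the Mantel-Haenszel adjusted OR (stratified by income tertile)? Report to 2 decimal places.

3.92

OR_MH = Σ(aᵢdᵢ/nᵢ) / Σ(bᵢcᵢ/nᵢ), where nᵢ is the stratum total.
Stratum 1 (Low): n = 544; a·d/n = 202·174/544 = 64.6103; b·c/n = 24·144/544 = 6.3529
Stratum 2 (Middle): n = 464; a·d/n = 137·106/464 = 31.2974; b·c/n = 149·72/464 = 23.1207
Stratum 3 (High): n = 516; a·d/n = 143·220/516 = 60.9690; b·c/n = 56·97/516 = 10.5271
OR_MH = (64.6103 + 31.2974 + 60.9690) / (6.3529 + 23.1207 + 10.5271) = 156.8767 / 40.0008 = 3.92184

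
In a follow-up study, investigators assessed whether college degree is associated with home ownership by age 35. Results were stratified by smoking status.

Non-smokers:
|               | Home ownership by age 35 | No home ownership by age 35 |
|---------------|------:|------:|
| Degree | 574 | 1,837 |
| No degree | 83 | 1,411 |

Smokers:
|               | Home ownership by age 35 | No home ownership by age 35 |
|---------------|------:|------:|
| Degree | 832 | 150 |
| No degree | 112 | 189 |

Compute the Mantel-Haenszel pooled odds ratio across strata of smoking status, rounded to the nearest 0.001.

OR_MH = Σ(aᵢdᵢ/nᵢ) / Σ(bᵢcᵢ/nᵢ), where nᵢ is the stratum total.
Stratum 1 (Non-smokers): n = 3905; a·d/n = 574·1411/3905 = 207.4044; b·c/n = 1837·83/3905 = 39.0451
Stratum 2 (Smokers): n = 1283; a·d/n = 832·189/1283 = 122.5627; b·c/n = 150·112/1283 = 13.0943
OR_MH = (207.4044 + 122.5627) / (39.0451 + 13.0943) = 329.9671 / 52.1394 = 6.32856

6.329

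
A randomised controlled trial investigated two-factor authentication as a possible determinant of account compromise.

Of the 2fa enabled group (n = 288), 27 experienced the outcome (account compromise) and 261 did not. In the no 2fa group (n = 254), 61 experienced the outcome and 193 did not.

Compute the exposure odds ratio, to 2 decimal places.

From the description: a = 27, b = 261, c = 61, d = 193.
OR = (a·d)/(b·c) = (27 × 193) / (261 × 61) = 5211 / 15921 = 0.32730
Exposure is associated with lower odds of account compromise (OR = 0.33 < 1).

0.33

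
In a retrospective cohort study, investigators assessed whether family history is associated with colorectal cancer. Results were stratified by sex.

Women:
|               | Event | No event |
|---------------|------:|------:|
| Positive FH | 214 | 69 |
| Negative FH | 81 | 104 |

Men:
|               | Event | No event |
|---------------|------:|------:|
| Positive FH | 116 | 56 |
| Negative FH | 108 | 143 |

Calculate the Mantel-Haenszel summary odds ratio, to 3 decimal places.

3.307

OR_MH = Σ(aᵢdᵢ/nᵢ) / Σ(bᵢcᵢ/nᵢ), where nᵢ is the stratum total.
Stratum 1 (Women): n = 468; a·d/n = 214·104/468 = 47.5556; b·c/n = 69·81/468 = 11.9423
Stratum 2 (Men): n = 423; a·d/n = 116·143/423 = 39.2151; b·c/n = 56·108/423 = 14.2979
OR_MH = (47.5556 + 39.2151) / (11.9423 + 14.2979) = 86.7707 / 26.2402 = 3.30679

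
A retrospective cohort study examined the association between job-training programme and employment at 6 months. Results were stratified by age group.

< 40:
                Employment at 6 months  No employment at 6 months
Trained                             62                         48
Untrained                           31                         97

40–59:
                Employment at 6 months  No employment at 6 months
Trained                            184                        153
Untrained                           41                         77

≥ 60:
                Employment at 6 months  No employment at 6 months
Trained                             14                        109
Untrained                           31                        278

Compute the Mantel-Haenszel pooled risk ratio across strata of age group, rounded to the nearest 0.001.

1.702

RR_MH = Σ(aᵢ·n₀ᵢ/nᵢ) / Σ(cᵢ·n₁ᵢ/nᵢ), with n₁ᵢ = aᵢ+bᵢ (exposed), n₀ᵢ = cᵢ+dᵢ (unexposed), nᵢ = n₁ᵢ+n₀ᵢ.
Stratum 1 (< 40): n₁ = 110, n₀ = 128, n = 238; a·n₀/n = 62·128/238 = 33.3445; c·n₁/n = 31·110/238 = 14.3277
Stratum 2 (40–59): n₁ = 337, n₀ = 118, n = 455; a·n₀/n = 184·118/455 = 47.7187; c·n₁/n = 41·337/455 = 30.3670
Stratum 3 (≥ 60): n₁ = 123, n₀ = 309, n = 432; a·n₀/n = 14·309/432 = 10.0139; c·n₁/n = 31·123/432 = 8.8264
RR_MH = (33.3445 + 47.7187 + 10.0139) / (14.3277 + 30.3670 + 8.8264) = 91.0771 / 53.5212 = 1.70170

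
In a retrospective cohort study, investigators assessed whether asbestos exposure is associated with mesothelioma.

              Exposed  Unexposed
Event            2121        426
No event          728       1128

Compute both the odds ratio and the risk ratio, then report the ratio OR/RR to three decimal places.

Reading the table with exposure as columns: a = 2121 (Exposed, case), b = 728 (Exposed, non-case), c = 426 (Unexposed, case), d = 1128.
OR = (2121·1128)/(728·426) = 2392488/310128 = 7.71452
Risk in exposed = 2121/2849 = 0.74447; risk in unexposed = 426/1554 = 0.27413; RR = 2.71575
OR/RR = 7.71452 / 2.71575 = 2.84066
The outcome is not rare, so the OR lies further from 1 than the RR.

2.841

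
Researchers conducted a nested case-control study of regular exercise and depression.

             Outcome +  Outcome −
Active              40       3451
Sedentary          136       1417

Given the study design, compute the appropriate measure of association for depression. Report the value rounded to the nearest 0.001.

Cells: a = 40, b = 3451, c = 136, d = 1417.
This is a nested case-control study: participants were sampled on outcome status, so risks in the source population cannot be estimated directly — relative risk is not valid here. The odds ratio is the appropriate measure.
OR = (a·d)/(b·c) = (40 × 1417) / (3451 × 136) = 56680 / 469336 = 0.12077

0.121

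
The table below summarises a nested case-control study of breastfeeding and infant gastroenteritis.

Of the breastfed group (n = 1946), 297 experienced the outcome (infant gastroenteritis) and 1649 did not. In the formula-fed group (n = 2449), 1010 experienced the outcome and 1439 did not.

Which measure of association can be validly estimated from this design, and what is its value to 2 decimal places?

0.26

From the description: a = 297, b = 1649, c = 1010, d = 1439.
This is a nested case-control study: participants were sampled on outcome status, so risks in the source population cannot be estimated directly — relative risk is not valid here. The odds ratio is the appropriate measure.
OR = (a·d)/(b·c) = (297 × 1439) / (1649 × 1010) = 427383 / 1665490 = 0.25661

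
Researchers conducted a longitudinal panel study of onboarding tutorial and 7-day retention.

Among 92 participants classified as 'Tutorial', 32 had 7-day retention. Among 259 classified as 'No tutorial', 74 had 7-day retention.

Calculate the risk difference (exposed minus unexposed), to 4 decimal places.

0.0621

From the description: a = 32, b = 60, c = 74, d = 185.
Risk in exposed = 32/92 = 0.347826; risk in unexposed = 74/259 = 0.285714.
Risk difference = 0.347826 − 0.285714 = 0.062112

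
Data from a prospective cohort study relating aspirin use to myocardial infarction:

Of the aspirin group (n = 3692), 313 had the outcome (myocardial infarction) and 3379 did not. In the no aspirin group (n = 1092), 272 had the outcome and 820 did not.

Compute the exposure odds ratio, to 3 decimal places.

0.279

From the description: a = 313, b = 3379, c = 272, d = 820.
OR = (a·d)/(b·c) = (313 × 820) / (3379 × 272) = 256660 / 919088 = 0.27926
Exposure is associated with lower odds of myocardial infarction (OR = 0.28 < 1).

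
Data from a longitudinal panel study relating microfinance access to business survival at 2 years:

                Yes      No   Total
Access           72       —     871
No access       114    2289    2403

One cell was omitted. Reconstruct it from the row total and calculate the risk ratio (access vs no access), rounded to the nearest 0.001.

The missing cell is in the exposed row: 871 − 72 = 799.
So a = 72, b = 799, c = 114, d = 2289.
RR = [a/(a+b)] / [c/(c+d)] = (72/871) / (114/2403) = 0.08266/0.04744 = 1.74246

1.742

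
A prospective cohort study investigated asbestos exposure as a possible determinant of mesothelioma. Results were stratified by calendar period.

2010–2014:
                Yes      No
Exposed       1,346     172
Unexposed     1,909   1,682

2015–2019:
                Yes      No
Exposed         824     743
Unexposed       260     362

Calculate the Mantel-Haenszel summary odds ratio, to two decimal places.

3.80

OR_MH = Σ(aᵢdᵢ/nᵢ) / Σ(bᵢcᵢ/nᵢ), where nᵢ is the stratum total.
Stratum 1 (2010–2014): n = 5109; a·d/n = 1346·1682/5109 = 443.1341; b·c/n = 172·1909/5109 = 64.2685
Stratum 2 (2015–2019): n = 2189; a·d/n = 824·362/2189 = 136.2668; b·c/n = 743·260/2189 = 88.2503
OR_MH = (443.1341 + 136.2668) / (64.2685 + 88.2503) = 579.4009 / 152.5189 = 3.79888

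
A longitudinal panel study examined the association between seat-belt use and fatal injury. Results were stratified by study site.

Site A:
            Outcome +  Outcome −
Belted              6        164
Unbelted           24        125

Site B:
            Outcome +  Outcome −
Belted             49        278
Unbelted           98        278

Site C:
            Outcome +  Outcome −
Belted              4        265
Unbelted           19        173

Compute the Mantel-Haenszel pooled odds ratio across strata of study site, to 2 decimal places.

OR_MH = Σ(aᵢdᵢ/nᵢ) / Σ(bᵢcᵢ/nᵢ), where nᵢ is the stratum total.
Stratum 1 (Site A): n = 319; a·d/n = 6·125/319 = 2.3511; b·c/n = 164·24/319 = 12.3386
Stratum 2 (Site B): n = 703; a·d/n = 49·278/703 = 19.3770; b·c/n = 278·98/703 = 38.7539
Stratum 3 (Site C): n = 461; a·d/n = 4·173/461 = 1.5011; b·c/n = 265·19/461 = 10.9219
OR_MH = (2.3511 + 19.3770 + 1.5011) / (12.3386 + 38.7539 + 10.9219) = 23.2291 / 62.0144 = 0.37458

0.37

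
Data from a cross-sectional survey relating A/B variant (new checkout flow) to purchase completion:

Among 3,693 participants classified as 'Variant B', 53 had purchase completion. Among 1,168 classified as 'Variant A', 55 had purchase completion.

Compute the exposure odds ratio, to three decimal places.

0.295

From the description: a = 53, b = 3640, c = 55, d = 1113.
OR = (a·d)/(b·c) = (53 × 1113) / (3640 × 55) = 58989 / 200200 = 0.29465
Exposure is associated with lower odds of purchase completion (OR = 0.29 < 1).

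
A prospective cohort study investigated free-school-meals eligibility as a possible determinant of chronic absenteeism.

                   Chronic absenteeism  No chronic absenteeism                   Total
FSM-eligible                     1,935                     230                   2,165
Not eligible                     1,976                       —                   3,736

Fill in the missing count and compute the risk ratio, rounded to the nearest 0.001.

1.690

The missing cell is in the unexposed row: 3736 − 1976 = 1760.
So a = 1935, b = 230, c = 1976, d = 1760.
RR = [a/(a+b)] / [c/(c+d)] = (1935/2165) / (1976/3736) = 0.89376/0.52891 = 1.68983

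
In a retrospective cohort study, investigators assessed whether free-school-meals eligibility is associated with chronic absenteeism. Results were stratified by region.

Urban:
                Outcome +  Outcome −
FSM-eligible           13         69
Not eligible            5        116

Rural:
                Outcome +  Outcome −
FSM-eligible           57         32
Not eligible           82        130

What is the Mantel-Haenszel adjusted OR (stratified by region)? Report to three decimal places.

3.076

OR_MH = Σ(aᵢdᵢ/nᵢ) / Σ(bᵢcᵢ/nᵢ), where nᵢ is the stratum total.
Stratum 1 (Urban): n = 203; a·d/n = 13·116/203 = 7.4286; b·c/n = 69·5/203 = 1.6995
Stratum 2 (Rural): n = 301; a·d/n = 57·130/301 = 24.6179; b·c/n = 32·82/301 = 8.7176
OR_MH = (7.4286 + 24.6179) / (1.6995 + 8.7176) = 32.0465 / 10.4171 = 3.07633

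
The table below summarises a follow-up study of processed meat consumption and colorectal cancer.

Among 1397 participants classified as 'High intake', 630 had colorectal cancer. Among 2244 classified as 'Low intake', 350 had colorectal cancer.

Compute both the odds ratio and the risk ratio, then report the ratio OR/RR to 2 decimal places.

1.54

From the description: a = 630, b = 767, c = 350, d = 1894.
OR = (630·1894)/(767·350) = 1193220/268450 = 4.44485
Risk in exposed = 630/1397 = 0.45097; risk in unexposed = 350/2244 = 0.15597; RR = 2.89134
OR/RR = 4.44485 / 2.89134 = 1.53730
The outcome is not rare, so the OR lies further from 1 than the RR.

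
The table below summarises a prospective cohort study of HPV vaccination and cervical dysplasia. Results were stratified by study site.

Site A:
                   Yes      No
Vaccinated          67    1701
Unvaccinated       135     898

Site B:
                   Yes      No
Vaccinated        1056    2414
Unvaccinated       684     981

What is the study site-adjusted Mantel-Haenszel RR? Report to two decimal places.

RR_MH = Σ(aᵢ·n₀ᵢ/nᵢ) / Σ(cᵢ·n₁ᵢ/nᵢ), with n₁ᵢ = aᵢ+bᵢ (exposed), n₀ᵢ = cᵢ+dᵢ (unexposed), nᵢ = n₁ᵢ+n₀ᵢ.
Stratum 1 (Site A): n₁ = 1768, n₀ = 1033, n = 2801; a·n₀/n = 67·1033/2801 = 24.7094; c·n₁/n = 135·1768/2801 = 85.2124
Stratum 2 (Site B): n₁ = 3470, n₀ = 1665, n = 5135; a·n₀/n = 1056·1665/5135 = 342.4031; c·n₁/n = 684·3470/5135 = 462.2162
RR_MH = (24.7094 + 342.4031) / (85.2124 + 462.2162) = 367.1125 / 547.4286 = 0.67061

0.67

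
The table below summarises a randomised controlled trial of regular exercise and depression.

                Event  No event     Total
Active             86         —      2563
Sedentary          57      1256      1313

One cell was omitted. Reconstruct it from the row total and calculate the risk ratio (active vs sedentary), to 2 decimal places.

0.77

The missing cell is in the exposed row: 2563 − 86 = 2477.
So a = 86, b = 2477, c = 57, d = 1256.
RR = [a/(a+b)] / [c/(c+d)] = (86/2563) / (57/1313) = 0.03355/0.04341 = 0.77293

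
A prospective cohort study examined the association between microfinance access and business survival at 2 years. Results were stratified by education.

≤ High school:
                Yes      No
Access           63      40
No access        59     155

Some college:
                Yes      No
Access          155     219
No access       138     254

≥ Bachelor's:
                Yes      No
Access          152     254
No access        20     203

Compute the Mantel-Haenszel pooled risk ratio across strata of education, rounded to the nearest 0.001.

RR_MH = Σ(aᵢ·n₀ᵢ/nᵢ) / Σ(cᵢ·n₁ᵢ/nᵢ), with n₁ᵢ = aᵢ+bᵢ (exposed), n₀ᵢ = cᵢ+dᵢ (unexposed), nᵢ = n₁ᵢ+n₀ᵢ.
Stratum 1 (≤ High school): n₁ = 103, n₀ = 214, n = 317; a·n₀/n = 63·214/317 = 42.5300; c·n₁/n = 59·103/317 = 19.1703
Stratum 2 (Some college): n₁ = 374, n₀ = 392, n = 766; a·n₀/n = 155·392/766 = 79.3211; c·n₁/n = 138·374/766 = 67.3786
Stratum 3 (≥ Bachelor's): n₁ = 406, n₀ = 223, n = 629; a·n₀/n = 152·223/629 = 53.8887; c·n₁/n = 20·406/629 = 12.9094
RR_MH = (42.5300 + 79.3211 + 53.8887) / (19.1703 + 67.3786 + 12.9094) = 175.7398 / 99.4583 = 1.76697

1.767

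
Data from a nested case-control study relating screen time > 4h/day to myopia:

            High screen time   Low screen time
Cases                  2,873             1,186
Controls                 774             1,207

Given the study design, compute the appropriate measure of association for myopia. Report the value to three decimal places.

3.778

Reading the table with exposure as columns: a = 2873 (High screen time, case), b = 774 (High screen time, non-case), c = 1186 (Low screen time, case), d = 1207.
This is a nested case-control study: participants were sampled on outcome status, so risks in the source population cannot be estimated directly — relative risk is not valid here. The odds ratio is the appropriate measure.
OR = (a·d)/(b·c) = (2873 × 1207) / (774 × 1186) = 3467711 / 917964 = 3.77761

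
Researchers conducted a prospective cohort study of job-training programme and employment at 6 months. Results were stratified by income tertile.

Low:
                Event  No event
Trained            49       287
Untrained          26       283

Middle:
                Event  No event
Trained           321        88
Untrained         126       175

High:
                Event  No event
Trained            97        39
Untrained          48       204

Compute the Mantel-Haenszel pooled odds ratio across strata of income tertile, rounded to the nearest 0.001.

4.737

OR_MH = Σ(aᵢdᵢ/nᵢ) / Σ(bᵢcᵢ/nᵢ), where nᵢ is the stratum total.
Stratum 1 (Low): n = 645; a·d/n = 49·283/645 = 21.4992; b·c/n = 287·26/645 = 11.5690
Stratum 2 (Middle): n = 710; a·d/n = 321·175/710 = 79.1197; b·c/n = 88·126/710 = 15.6169
Stratum 3 (High): n = 388; a·d/n = 97·204/388 = 51.0000; b·c/n = 39·48/388 = 4.8247
OR_MH = (21.4992 + 79.1197 + 51.0000) / (11.5690 + 15.6169 + 4.8247) = 151.6189 / 32.0106 = 4.73652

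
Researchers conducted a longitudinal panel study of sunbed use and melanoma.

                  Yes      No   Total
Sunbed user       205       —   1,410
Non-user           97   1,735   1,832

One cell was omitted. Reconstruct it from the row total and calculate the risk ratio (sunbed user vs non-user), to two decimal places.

2.75

The missing cell is in the exposed row: 1410 − 205 = 1205.
So a = 205, b = 1205, c = 97, d = 1735.
RR = [a/(a+b)] / [c/(c+d)] = (205/1410) / (97/1832) = 0.14539/0.05295 = 2.74592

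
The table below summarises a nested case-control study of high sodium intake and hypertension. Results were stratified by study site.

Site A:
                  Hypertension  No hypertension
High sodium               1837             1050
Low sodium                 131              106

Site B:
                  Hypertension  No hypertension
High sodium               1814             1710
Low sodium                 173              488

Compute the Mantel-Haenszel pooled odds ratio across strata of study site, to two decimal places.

OR_MH = Σ(aᵢdᵢ/nᵢ) / Σ(bᵢcᵢ/nᵢ), where nᵢ is the stratum total.
Stratum 1 (Site A): n = 3124; a·d/n = 1837·106/3124 = 62.3310; b·c/n = 1050·131/3124 = 44.0301
Stratum 2 (Site B): n = 4185; a·d/n = 1814·488/4185 = 211.5250; b·c/n = 1710·173/4185 = 70.6882
OR_MH = (62.3310 + 211.5250) / (44.0301 + 70.6882) = 273.8560 / 114.7183 = 2.38720

2.39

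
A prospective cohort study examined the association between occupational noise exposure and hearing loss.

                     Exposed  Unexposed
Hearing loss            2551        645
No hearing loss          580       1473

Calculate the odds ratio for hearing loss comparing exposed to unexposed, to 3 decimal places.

Reading the table with exposure as columns: a = 2551 (Exposed, case), b = 580 (Exposed, non-case), c = 645 (Unexposed, case), d = 1473.
OR = (a·d)/(b·c) = (2551 × 1473) / (580 × 645) = 3757623 / 374100 = 10.04443
The odds of hearing loss are about 10.04 times as high in the exposed group.

10.044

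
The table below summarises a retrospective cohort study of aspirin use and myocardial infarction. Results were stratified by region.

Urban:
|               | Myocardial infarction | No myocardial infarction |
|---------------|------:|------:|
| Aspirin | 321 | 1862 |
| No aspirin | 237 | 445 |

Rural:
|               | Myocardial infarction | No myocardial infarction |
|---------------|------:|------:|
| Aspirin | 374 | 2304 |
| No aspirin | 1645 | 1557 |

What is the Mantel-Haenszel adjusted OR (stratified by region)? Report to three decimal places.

OR_MH = Σ(aᵢdᵢ/nᵢ) / Σ(bᵢcᵢ/nᵢ), where nᵢ is the stratum total.
Stratum 1 (Urban): n = 2865; a·d/n = 321·445/2865 = 49.8586; b·c/n = 1862·237/2865 = 154.0293
Stratum 2 (Rural): n = 5880; a·d/n = 374·1557/5880 = 99.0337; b·c/n = 2304·1645/5880 = 644.5714
OR_MH = (49.8586 + 99.0337) / (154.0293 + 644.5714) = 148.8923 / 798.6007 = 0.18644

0.186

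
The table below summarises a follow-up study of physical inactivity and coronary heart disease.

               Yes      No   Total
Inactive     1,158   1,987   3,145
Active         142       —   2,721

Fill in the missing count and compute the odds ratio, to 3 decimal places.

10.585

The missing cell is in the unexposed row: 2721 − 142 = 2579.
So a = 1158, b = 1987, c = 142, d = 2579.
OR = (a·d)/(b·c) = (1158 × 2579) / (1987 × 142) = 2986482 / 282154 = 10.58458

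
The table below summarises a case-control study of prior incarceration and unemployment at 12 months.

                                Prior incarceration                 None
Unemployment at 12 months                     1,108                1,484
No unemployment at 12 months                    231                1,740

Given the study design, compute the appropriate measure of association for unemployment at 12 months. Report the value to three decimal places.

5.624

Reading the table with exposure as columns: a = 1108 (Prior incarceration, case), b = 231 (Prior incarceration, non-case), c = 1484 (None, case), d = 1740.
This is a case-control study: participants were sampled on outcome status, so risks in the source population cannot be estimated directly — relative risk is not valid here. The odds ratio is the appropriate measure.
OR = (a·d)/(b·c) = (1108 × 1740) / (231 × 1484) = 1927920 / 342804 = 5.62397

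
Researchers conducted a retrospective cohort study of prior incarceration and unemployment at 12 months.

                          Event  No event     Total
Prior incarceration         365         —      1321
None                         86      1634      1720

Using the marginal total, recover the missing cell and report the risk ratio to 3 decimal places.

The missing cell is in the exposed row: 1321 − 365 = 956.
So a = 365, b = 956, c = 86, d = 1634.
RR = [a/(a+b)] / [c/(c+d)] = (365/1321) / (86/1720) = 0.27631/0.05000 = 5.52612

5.526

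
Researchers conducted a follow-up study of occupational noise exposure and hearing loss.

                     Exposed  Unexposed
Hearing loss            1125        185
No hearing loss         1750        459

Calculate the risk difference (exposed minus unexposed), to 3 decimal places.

0.104

Reading the table with exposure as columns: a = 1125 (Exposed, case), b = 1750 (Exposed, non-case), c = 185 (Unexposed, case), d = 459.
Risk in exposed = 1125/2875 = 0.391304; risk in unexposed = 185/644 = 0.287267.
Risk difference = 0.391304 − 0.287267 = 0.104037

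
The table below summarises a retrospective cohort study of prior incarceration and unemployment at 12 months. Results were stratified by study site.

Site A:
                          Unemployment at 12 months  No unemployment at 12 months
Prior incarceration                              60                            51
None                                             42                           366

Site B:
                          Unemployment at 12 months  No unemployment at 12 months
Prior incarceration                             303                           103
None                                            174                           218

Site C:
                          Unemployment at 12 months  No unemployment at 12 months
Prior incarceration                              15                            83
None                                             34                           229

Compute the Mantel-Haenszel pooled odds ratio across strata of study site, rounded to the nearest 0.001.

3.913

OR_MH = Σ(aᵢdᵢ/nᵢ) / Σ(bᵢcᵢ/nᵢ), where nᵢ is the stratum total.
Stratum 1 (Site A): n = 519; a·d/n = 60·366/519 = 42.3121; b·c/n = 51·42/519 = 4.1272
Stratum 2 (Site B): n = 798; a·d/n = 303·218/798 = 82.7744; b·c/n = 103·174/798 = 22.4586
Stratum 3 (Site C): n = 361; a·d/n = 15·229/361 = 9.5152; b·c/n = 83·34/361 = 7.8172
OR_MH = (42.3121 + 82.7744 + 9.5152) / (4.1272 + 22.4586 + 7.8172) = 134.6018 / 34.4030 = 3.91250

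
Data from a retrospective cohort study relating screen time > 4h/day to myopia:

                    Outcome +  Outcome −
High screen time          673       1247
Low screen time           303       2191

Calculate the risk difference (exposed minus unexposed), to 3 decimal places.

0.229

Cells: a = 673, b = 1247, c = 303, d = 2191.
Risk in exposed = 673/1920 = 0.350521; risk in unexposed = 303/2494 = 0.121492.
Risk difference = 0.350521 − 0.121492 = 0.229029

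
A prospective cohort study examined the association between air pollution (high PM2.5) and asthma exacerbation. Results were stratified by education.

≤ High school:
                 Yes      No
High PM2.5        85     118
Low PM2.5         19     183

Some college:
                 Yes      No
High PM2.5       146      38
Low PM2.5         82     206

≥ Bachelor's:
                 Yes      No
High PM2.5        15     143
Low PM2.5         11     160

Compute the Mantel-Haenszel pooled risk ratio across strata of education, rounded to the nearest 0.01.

RR_MH = Σ(aᵢ·n₀ᵢ/nᵢ) / Σ(cᵢ·n₁ᵢ/nᵢ), with n₁ᵢ = aᵢ+bᵢ (exposed), n₀ᵢ = cᵢ+dᵢ (unexposed), nᵢ = n₁ᵢ+n₀ᵢ.
Stratum 1 (≤ High school): n₁ = 203, n₀ = 202, n = 405; a·n₀/n = 85·202/405 = 42.3951; c·n₁/n = 19·203/405 = 9.5235
Stratum 2 (Some college): n₁ = 184, n₀ = 288, n = 472; a·n₀/n = 146·288/472 = 89.0847; c·n₁/n = 82·184/472 = 31.9661
Stratum 3 (≥ Bachelor's): n₁ = 158, n₀ = 171, n = 329; a·n₀/n = 15·171/329 = 7.7964; c·n₁/n = 11·158/329 = 5.2827
RR_MH = (42.3951 + 89.0847 + 7.7964) / (9.5235 + 31.9661 + 5.2827) = 139.2762 / 46.7722 = 2.97775

2.98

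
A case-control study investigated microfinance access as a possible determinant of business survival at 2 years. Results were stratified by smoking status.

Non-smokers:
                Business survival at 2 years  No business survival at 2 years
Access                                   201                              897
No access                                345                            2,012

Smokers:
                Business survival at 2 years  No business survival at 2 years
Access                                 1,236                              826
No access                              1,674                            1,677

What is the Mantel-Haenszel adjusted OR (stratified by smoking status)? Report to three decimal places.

1.449

OR_MH = Σ(aᵢdᵢ/nᵢ) / Σ(bᵢcᵢ/nᵢ), where nᵢ is the stratum total.
Stratum 1 (Non-smokers): n = 3455; a·d/n = 201·2012/3455 = 117.0512; b·c/n = 897·345/3455 = 89.5702
Stratum 2 (Smokers): n = 5413; a·d/n = 1236·1677/5413 = 382.9248; b·c/n = 826·1674/5413 = 255.4450
OR_MH = (117.0512 + 382.9248) / (89.5702 + 255.4450) = 499.9760 / 345.0152 = 1.44914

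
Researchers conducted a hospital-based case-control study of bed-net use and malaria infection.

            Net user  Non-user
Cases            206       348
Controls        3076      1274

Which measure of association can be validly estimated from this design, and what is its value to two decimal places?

0.25

Reading the table with exposure as columns: a = 206 (Net user, case), b = 3076 (Net user, non-case), c = 348 (Non-user, case), d = 1274.
This is a hospital-based case-control study: participants were sampled on outcome status, so risks in the source population cannot be estimated directly — relative risk is not valid here. The odds ratio is the appropriate measure.
OR = (a·d)/(b·c) = (206 × 1274) / (3076 × 348) = 262444 / 1070448 = 0.24517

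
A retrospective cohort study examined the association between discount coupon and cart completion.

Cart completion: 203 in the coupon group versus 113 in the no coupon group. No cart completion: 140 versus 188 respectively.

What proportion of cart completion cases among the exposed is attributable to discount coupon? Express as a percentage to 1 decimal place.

36.6

From the description: a = 203, b = 140, c = 113, d = 188.
Risk in exposed = 203/343 = 0.59184; risk in unexposed = 113/301 = 0.37542.
RR = 0.59184/0.37542 = 1.57649
AR% = (RR − 1)/RR × 100 = (1.57649 − 1)/1.57649 × 100 = 36.5678%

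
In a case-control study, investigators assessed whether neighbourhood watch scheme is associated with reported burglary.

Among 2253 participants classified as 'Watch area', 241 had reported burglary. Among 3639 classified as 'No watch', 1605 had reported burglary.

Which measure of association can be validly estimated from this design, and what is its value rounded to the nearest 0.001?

From the description: a = 241, b = 2012, c = 1605, d = 2034.
This is a case-control study: participants were sampled on outcome status, so risks in the source population cannot be estimated directly — relative risk is not valid here. The odds ratio is the appropriate measure.
OR = (a·d)/(b·c) = (241 × 2034) / (2012 × 1605) = 490194 / 3229260 = 0.15180

0.152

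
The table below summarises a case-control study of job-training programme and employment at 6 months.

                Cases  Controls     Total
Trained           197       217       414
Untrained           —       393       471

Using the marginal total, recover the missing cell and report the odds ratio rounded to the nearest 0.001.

The missing cell is in the unexposed row: 471 − 393 = 78.
So a = 197, b = 217, c = 78, d = 393.
OR = (a·d)/(b·c) = (197 × 393) / (217 × 78) = 77421 / 16926 = 4.57409

4.574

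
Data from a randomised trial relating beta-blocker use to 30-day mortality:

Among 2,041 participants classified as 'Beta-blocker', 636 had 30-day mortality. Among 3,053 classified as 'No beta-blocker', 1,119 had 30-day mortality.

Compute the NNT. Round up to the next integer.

Risk in treated group = 636/2041 = 0.31161; risk in control = 1119/3053 = 0.36652.
Absolute risk reduction = 0.36652 − 0.31161 = 0.05491
NNT = 1 / ARR = 1 / 0.05491 = 18.211 → round up → 19

19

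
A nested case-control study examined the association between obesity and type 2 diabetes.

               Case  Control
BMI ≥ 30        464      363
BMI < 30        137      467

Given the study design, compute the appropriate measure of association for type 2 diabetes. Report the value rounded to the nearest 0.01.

Cells: a = 464, b = 363, c = 137, d = 467.
This is a nested case-control study: participants were sampled on outcome status, so risks in the source population cannot be estimated directly — relative risk is not valid here. The odds ratio is the appropriate measure.
OR = (a·d)/(b·c) = (464 × 467) / (363 × 137) = 216688 / 49731 = 4.35720

4.36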